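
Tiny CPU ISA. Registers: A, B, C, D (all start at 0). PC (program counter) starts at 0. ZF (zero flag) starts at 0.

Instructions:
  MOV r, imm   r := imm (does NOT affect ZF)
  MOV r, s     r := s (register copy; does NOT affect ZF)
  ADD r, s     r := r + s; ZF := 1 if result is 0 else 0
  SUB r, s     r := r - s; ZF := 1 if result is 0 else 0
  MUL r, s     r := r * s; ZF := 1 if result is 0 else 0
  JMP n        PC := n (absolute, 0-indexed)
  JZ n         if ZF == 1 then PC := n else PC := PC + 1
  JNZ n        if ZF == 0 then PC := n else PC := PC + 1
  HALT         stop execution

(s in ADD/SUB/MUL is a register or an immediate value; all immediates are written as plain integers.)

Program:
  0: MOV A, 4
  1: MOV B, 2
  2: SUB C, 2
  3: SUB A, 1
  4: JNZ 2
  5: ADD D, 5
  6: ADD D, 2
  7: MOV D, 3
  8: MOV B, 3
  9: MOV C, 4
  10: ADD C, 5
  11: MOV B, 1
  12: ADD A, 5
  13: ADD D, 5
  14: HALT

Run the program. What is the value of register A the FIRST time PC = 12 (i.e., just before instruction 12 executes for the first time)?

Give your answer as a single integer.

Step 1: PC=0 exec 'MOV A, 4'. After: A=4 B=0 C=0 D=0 ZF=0 PC=1
Step 2: PC=1 exec 'MOV B, 2'. After: A=4 B=2 C=0 D=0 ZF=0 PC=2
Step 3: PC=2 exec 'SUB C, 2'. After: A=4 B=2 C=-2 D=0 ZF=0 PC=3
Step 4: PC=3 exec 'SUB A, 1'. After: A=3 B=2 C=-2 D=0 ZF=0 PC=4
Step 5: PC=4 exec 'JNZ 2'. After: A=3 B=2 C=-2 D=0 ZF=0 PC=2
Step 6: PC=2 exec 'SUB C, 2'. After: A=3 B=2 C=-4 D=0 ZF=0 PC=3
Step 7: PC=3 exec 'SUB A, 1'. After: A=2 B=2 C=-4 D=0 ZF=0 PC=4
Step 8: PC=4 exec 'JNZ 2'. After: A=2 B=2 C=-4 D=0 ZF=0 PC=2
Step 9: PC=2 exec 'SUB C, 2'. After: A=2 B=2 C=-6 D=0 ZF=0 PC=3
Step 10: PC=3 exec 'SUB A, 1'. After: A=1 B=2 C=-6 D=0 ZF=0 PC=4
Step 11: PC=4 exec 'JNZ 2'. After: A=1 B=2 C=-6 D=0 ZF=0 PC=2
Step 12: PC=2 exec 'SUB C, 2'. After: A=1 B=2 C=-8 D=0 ZF=0 PC=3
Step 13: PC=3 exec 'SUB A, 1'. After: A=0 B=2 C=-8 D=0 ZF=1 PC=4
Step 14: PC=4 exec 'JNZ 2'. After: A=0 B=2 C=-8 D=0 ZF=1 PC=5
Step 15: PC=5 exec 'ADD D, 5'. After: A=0 B=2 C=-8 D=5 ZF=0 PC=6
Step 16: PC=6 exec 'ADD D, 2'. After: A=0 B=2 C=-8 D=7 ZF=0 PC=7
Step 17: PC=7 exec 'MOV D, 3'. After: A=0 B=2 C=-8 D=3 ZF=0 PC=8
Step 18: PC=8 exec 'MOV B, 3'. After: A=0 B=3 C=-8 D=3 ZF=0 PC=9
Step 19: PC=9 exec 'MOV C, 4'. After: A=0 B=3 C=4 D=3 ZF=0 PC=10
Step 20: PC=10 exec 'ADD C, 5'. After: A=0 B=3 C=9 D=3 ZF=0 PC=11
Step 21: PC=11 exec 'MOV B, 1'. After: A=0 B=1 C=9 D=3 ZF=0 PC=12
First time PC=12: A=0

0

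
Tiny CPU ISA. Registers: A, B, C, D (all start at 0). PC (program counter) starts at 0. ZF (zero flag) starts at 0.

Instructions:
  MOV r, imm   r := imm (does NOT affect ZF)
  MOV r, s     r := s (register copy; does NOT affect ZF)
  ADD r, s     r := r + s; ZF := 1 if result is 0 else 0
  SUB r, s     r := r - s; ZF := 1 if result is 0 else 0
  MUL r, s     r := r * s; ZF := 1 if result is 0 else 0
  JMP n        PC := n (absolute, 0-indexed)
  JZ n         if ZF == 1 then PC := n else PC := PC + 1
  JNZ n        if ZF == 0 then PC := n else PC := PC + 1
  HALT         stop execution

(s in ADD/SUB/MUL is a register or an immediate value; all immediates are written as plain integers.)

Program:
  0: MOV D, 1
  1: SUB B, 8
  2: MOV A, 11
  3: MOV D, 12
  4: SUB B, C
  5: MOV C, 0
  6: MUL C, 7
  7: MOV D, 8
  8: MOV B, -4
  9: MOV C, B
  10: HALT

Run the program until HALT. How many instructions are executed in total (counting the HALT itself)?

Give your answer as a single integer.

Answer: 11

Derivation:
Step 1: PC=0 exec 'MOV D, 1'. After: A=0 B=0 C=0 D=1 ZF=0 PC=1
Step 2: PC=1 exec 'SUB B, 8'. After: A=0 B=-8 C=0 D=1 ZF=0 PC=2
Step 3: PC=2 exec 'MOV A, 11'. After: A=11 B=-8 C=0 D=1 ZF=0 PC=3
Step 4: PC=3 exec 'MOV D, 12'. After: A=11 B=-8 C=0 D=12 ZF=0 PC=4
Step 5: PC=4 exec 'SUB B, C'. After: A=11 B=-8 C=0 D=12 ZF=0 PC=5
Step 6: PC=5 exec 'MOV C, 0'. After: A=11 B=-8 C=0 D=12 ZF=0 PC=6
Step 7: PC=6 exec 'MUL C, 7'. After: A=11 B=-8 C=0 D=12 ZF=1 PC=7
Step 8: PC=7 exec 'MOV D, 8'. After: A=11 B=-8 C=0 D=8 ZF=1 PC=8
Step 9: PC=8 exec 'MOV B, -4'. After: A=11 B=-4 C=0 D=8 ZF=1 PC=9
Step 10: PC=9 exec 'MOV C, B'. After: A=11 B=-4 C=-4 D=8 ZF=1 PC=10
Step 11: PC=10 exec 'HALT'. After: A=11 B=-4 C=-4 D=8 ZF=1 PC=10 HALTED
Total instructions executed: 11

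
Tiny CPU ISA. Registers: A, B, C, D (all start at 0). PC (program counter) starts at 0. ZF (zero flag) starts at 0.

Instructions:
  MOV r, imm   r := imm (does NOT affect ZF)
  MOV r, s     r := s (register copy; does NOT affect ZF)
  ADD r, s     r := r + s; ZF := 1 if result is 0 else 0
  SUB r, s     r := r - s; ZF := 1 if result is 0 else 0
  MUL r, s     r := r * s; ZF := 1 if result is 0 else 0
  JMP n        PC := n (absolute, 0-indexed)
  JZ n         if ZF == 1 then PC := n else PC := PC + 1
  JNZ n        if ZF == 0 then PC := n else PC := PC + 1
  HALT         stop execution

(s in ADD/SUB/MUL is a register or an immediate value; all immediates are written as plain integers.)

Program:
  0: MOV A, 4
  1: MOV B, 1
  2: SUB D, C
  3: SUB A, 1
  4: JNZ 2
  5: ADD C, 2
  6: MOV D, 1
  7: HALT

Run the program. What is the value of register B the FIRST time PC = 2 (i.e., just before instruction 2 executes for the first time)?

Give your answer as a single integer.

Step 1: PC=0 exec 'MOV A, 4'. After: A=4 B=0 C=0 D=0 ZF=0 PC=1
Step 2: PC=1 exec 'MOV B, 1'. After: A=4 B=1 C=0 D=0 ZF=0 PC=2
First time PC=2: B=1

1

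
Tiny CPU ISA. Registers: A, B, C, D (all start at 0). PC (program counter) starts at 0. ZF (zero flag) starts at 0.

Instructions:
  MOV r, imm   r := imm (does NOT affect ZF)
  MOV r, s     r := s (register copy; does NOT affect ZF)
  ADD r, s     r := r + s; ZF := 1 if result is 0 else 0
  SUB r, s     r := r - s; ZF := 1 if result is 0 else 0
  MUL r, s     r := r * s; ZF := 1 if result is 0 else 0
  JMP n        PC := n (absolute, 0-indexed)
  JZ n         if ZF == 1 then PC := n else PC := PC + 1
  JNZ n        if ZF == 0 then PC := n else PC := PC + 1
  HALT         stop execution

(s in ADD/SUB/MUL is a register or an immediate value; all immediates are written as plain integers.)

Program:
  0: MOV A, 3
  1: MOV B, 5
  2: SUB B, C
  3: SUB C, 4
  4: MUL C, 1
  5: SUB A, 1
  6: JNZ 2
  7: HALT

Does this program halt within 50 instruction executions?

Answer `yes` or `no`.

Answer: yes

Derivation:
Step 1: PC=0 exec 'MOV A, 3'. After: A=3 B=0 C=0 D=0 ZF=0 PC=1
Step 2: PC=1 exec 'MOV B, 5'. After: A=3 B=5 C=0 D=0 ZF=0 PC=2
Step 3: PC=2 exec 'SUB B, C'. After: A=3 B=5 C=0 D=0 ZF=0 PC=3
Step 4: PC=3 exec 'SUB C, 4'. After: A=3 B=5 C=-4 D=0 ZF=0 PC=4
Step 5: PC=4 exec 'MUL C, 1'. After: A=3 B=5 C=-4 D=0 ZF=0 PC=5
Step 6: PC=5 exec 'SUB A, 1'. After: A=2 B=5 C=-4 D=0 ZF=0 PC=6
Step 7: PC=6 exec 'JNZ 2'. After: A=2 B=5 C=-4 D=0 ZF=0 PC=2
Step 8: PC=2 exec 'SUB B, C'. After: A=2 B=9 C=-4 D=0 ZF=0 PC=3
Step 9: PC=3 exec 'SUB C, 4'. After: A=2 B=9 C=-8 D=0 ZF=0 PC=4
Step 10: PC=4 exec 'MUL C, 1'. After: A=2 B=9 C=-8 D=0 ZF=0 PC=5
Step 11: PC=5 exec 'SUB A, 1'. After: A=1 B=9 C=-8 D=0 ZF=0 PC=6
Step 12: PC=6 exec 'JNZ 2'. After: A=1 B=9 C=-8 D=0 ZF=0 PC=2
Step 13: PC=2 exec 'SUB B, C'. After: A=1 B=17 C=-8 D=0 ZF=0 PC=3
Step 14: PC=3 exec 'SUB C, 4'. After: A=1 B=17 C=-12 D=0 ZF=0 PC=4
Step 15: PC=4 exec 'MUL C, 1'. After: A=1 B=17 C=-12 D=0 ZF=0 PC=5
Step 16: PC=5 exec 'SUB A, 1'. After: A=0 B=17 C=-12 D=0 ZF=1 PC=6
Step 17: PC=6 exec 'JNZ 2'. After: A=0 B=17 C=-12 D=0 ZF=1 PC=7
Step 18: PC=7 exec 'HALT'. After: A=0 B=17 C=-12 D=0 ZF=1 PC=7 HALTED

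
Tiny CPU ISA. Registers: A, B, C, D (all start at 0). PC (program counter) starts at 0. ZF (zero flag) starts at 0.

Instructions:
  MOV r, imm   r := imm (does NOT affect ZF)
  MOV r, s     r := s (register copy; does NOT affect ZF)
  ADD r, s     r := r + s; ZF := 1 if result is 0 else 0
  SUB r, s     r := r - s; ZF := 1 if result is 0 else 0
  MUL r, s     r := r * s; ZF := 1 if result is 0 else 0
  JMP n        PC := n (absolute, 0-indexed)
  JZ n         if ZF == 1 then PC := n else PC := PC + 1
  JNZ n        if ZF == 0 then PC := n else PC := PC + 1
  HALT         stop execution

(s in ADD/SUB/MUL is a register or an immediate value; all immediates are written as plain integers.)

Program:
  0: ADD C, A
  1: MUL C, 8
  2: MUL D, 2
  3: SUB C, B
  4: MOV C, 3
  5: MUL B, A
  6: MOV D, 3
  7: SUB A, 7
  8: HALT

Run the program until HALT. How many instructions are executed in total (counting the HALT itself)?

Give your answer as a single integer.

Answer: 9

Derivation:
Step 1: PC=0 exec 'ADD C, A'. After: A=0 B=0 C=0 D=0 ZF=1 PC=1
Step 2: PC=1 exec 'MUL C, 8'. After: A=0 B=0 C=0 D=0 ZF=1 PC=2
Step 3: PC=2 exec 'MUL D, 2'. After: A=0 B=0 C=0 D=0 ZF=1 PC=3
Step 4: PC=3 exec 'SUB C, B'. After: A=0 B=0 C=0 D=0 ZF=1 PC=4
Step 5: PC=4 exec 'MOV C, 3'. After: A=0 B=0 C=3 D=0 ZF=1 PC=5
Step 6: PC=5 exec 'MUL B, A'. After: A=0 B=0 C=3 D=0 ZF=1 PC=6
Step 7: PC=6 exec 'MOV D, 3'. After: A=0 B=0 C=3 D=3 ZF=1 PC=7
Step 8: PC=7 exec 'SUB A, 7'. After: A=-7 B=0 C=3 D=3 ZF=0 PC=8
Step 9: PC=8 exec 'HALT'. After: A=-7 B=0 C=3 D=3 ZF=0 PC=8 HALTED
Total instructions executed: 9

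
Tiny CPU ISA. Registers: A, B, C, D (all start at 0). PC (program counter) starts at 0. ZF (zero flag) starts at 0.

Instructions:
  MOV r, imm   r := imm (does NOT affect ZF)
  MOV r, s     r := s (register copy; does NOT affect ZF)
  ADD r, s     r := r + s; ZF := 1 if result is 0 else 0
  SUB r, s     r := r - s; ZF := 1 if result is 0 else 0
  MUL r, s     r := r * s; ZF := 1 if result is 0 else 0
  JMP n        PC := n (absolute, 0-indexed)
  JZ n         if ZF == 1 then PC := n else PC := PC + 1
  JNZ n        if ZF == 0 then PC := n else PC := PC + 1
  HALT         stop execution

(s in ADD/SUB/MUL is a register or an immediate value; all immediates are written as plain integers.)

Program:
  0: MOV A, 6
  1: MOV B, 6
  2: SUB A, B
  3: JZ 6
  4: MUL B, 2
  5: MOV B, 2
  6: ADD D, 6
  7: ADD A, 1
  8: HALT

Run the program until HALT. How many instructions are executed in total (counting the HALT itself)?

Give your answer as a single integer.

Answer: 7

Derivation:
Step 1: PC=0 exec 'MOV A, 6'. After: A=6 B=0 C=0 D=0 ZF=0 PC=1
Step 2: PC=1 exec 'MOV B, 6'. After: A=6 B=6 C=0 D=0 ZF=0 PC=2
Step 3: PC=2 exec 'SUB A, B'. After: A=0 B=6 C=0 D=0 ZF=1 PC=3
Step 4: PC=3 exec 'JZ 6'. After: A=0 B=6 C=0 D=0 ZF=1 PC=6
Step 5: PC=6 exec 'ADD D, 6'. After: A=0 B=6 C=0 D=6 ZF=0 PC=7
Step 6: PC=7 exec 'ADD A, 1'. After: A=1 B=6 C=0 D=6 ZF=0 PC=8
Step 7: PC=8 exec 'HALT'. After: A=1 B=6 C=0 D=6 ZF=0 PC=8 HALTED
Total instructions executed: 7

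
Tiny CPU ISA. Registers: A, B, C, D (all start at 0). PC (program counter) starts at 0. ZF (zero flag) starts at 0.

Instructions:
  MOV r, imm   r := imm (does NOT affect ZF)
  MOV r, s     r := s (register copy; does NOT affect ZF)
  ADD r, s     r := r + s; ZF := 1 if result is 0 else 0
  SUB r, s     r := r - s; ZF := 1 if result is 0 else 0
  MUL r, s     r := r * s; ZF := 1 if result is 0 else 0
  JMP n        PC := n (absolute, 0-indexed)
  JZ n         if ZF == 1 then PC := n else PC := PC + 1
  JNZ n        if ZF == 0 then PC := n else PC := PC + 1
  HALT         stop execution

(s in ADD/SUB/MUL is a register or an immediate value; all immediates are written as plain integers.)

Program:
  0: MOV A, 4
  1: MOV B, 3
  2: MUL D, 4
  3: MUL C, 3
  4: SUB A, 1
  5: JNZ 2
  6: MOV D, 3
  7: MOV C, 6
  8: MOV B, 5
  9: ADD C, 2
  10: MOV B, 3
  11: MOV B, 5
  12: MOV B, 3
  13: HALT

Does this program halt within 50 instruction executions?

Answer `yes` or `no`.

Step 1: PC=0 exec 'MOV A, 4'. After: A=4 B=0 C=0 D=0 ZF=0 PC=1
Step 2: PC=1 exec 'MOV B, 3'. After: A=4 B=3 C=0 D=0 ZF=0 PC=2
Step 3: PC=2 exec 'MUL D, 4'. After: A=4 B=3 C=0 D=0 ZF=1 PC=3
Step 4: PC=3 exec 'MUL C, 3'. After: A=4 B=3 C=0 D=0 ZF=1 PC=4
Step 5: PC=4 exec 'SUB A, 1'. After: A=3 B=3 C=0 D=0 ZF=0 PC=5
Step 6: PC=5 exec 'JNZ 2'. After: A=3 B=3 C=0 D=0 ZF=0 PC=2
Step 7: PC=2 exec 'MUL D, 4'. After: A=3 B=3 C=0 D=0 ZF=1 PC=3
Step 8: PC=3 exec 'MUL C, 3'. After: A=3 B=3 C=0 D=0 ZF=1 PC=4
Step 9: PC=4 exec 'SUB A, 1'. After: A=2 B=3 C=0 D=0 ZF=0 PC=5
Step 10: PC=5 exec 'JNZ 2'. After: A=2 B=3 C=0 D=0 ZF=0 PC=2
Step 11: PC=2 exec 'MUL D, 4'. After: A=2 B=3 C=0 D=0 ZF=1 PC=3
Step 12: PC=3 exec 'MUL C, 3'. After: A=2 B=3 C=0 D=0 ZF=1 PC=4
Step 13: PC=4 exec 'SUB A, 1'. After: A=1 B=3 C=0 D=0 ZF=0 PC=5
Step 14: PC=5 exec 'JNZ 2'. After: A=1 B=3 C=0 D=0 ZF=0 PC=2
Step 15: PC=2 exec 'MUL D, 4'. After: A=1 B=3 C=0 D=0 ZF=1 PC=3
Step 16: PC=3 exec 'MUL C, 3'. After: A=1 B=3 C=0 D=0 ZF=1 PC=4
Step 17: PC=4 exec 'SUB A, 1'. After: A=0 B=3 C=0 D=0 ZF=1 PC=5
Step 18: PC=5 exec 'JNZ 2'. After: A=0 B=3 C=0 D=0 ZF=1 PC=6
Step 19: PC=6 exec 'MOV D, 3'. After: A=0 B=3 C=0 D=3 ZF=1 PC=7
Step 20: PC=7 exec 'MOV C, 6'. After: A=0 B=3 C=6 D=3 ZF=1 PC=8
Step 21: PC=8 exec 'MOV B, 5'. After: A=0 B=5 C=6 D=3 ZF=1 PC=9
Step 22: PC=9 exec 'ADD C, 2'. After: A=0 B=5 C=8 D=3 ZF=0 PC=10
Step 23: PC=10 exec 'MOV B, 3'. After: A=0 B=3 C=8 D=3 ZF=0 PC=11
Step 24: PC=11 exec 'MOV B, 5'. After: A=0 B=5 C=8 D=3 ZF=0 PC=12
Step 25: PC=12 exec 'MOV B, 3'. After: A=0 B=3 C=8 D=3 ZF=0 PC=13
Step 26: PC=13 exec 'HALT'. After: A=0 B=3 C=8 D=3 ZF=0 PC=13 HALTED

Answer: yes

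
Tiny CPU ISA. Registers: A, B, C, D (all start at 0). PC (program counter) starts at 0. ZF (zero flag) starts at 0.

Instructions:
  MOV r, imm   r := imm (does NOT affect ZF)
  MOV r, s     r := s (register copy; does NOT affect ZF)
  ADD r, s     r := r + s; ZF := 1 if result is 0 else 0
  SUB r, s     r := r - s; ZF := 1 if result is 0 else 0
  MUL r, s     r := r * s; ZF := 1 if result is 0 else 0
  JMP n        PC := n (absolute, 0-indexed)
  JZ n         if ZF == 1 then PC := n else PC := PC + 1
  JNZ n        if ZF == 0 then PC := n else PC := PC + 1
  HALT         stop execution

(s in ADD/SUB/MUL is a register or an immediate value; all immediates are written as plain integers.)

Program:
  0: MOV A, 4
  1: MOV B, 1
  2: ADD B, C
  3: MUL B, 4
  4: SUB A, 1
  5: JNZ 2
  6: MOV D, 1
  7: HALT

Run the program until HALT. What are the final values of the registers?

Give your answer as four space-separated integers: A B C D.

Step 1: PC=0 exec 'MOV A, 4'. After: A=4 B=0 C=0 D=0 ZF=0 PC=1
Step 2: PC=1 exec 'MOV B, 1'. After: A=4 B=1 C=0 D=0 ZF=0 PC=2
Step 3: PC=2 exec 'ADD B, C'. After: A=4 B=1 C=0 D=0 ZF=0 PC=3
Step 4: PC=3 exec 'MUL B, 4'. After: A=4 B=4 C=0 D=0 ZF=0 PC=4
Step 5: PC=4 exec 'SUB A, 1'. After: A=3 B=4 C=0 D=0 ZF=0 PC=5
Step 6: PC=5 exec 'JNZ 2'. After: A=3 B=4 C=0 D=0 ZF=0 PC=2
Step 7: PC=2 exec 'ADD B, C'. After: A=3 B=4 C=0 D=0 ZF=0 PC=3
Step 8: PC=3 exec 'MUL B, 4'. After: A=3 B=16 C=0 D=0 ZF=0 PC=4
Step 9: PC=4 exec 'SUB A, 1'. After: A=2 B=16 C=0 D=0 ZF=0 PC=5
Step 10: PC=5 exec 'JNZ 2'. After: A=2 B=16 C=0 D=0 ZF=0 PC=2
Step 11: PC=2 exec 'ADD B, C'. After: A=2 B=16 C=0 D=0 ZF=0 PC=3
Step 12: PC=3 exec 'MUL B, 4'. After: A=2 B=64 C=0 D=0 ZF=0 PC=4
Step 13: PC=4 exec 'SUB A, 1'. After: A=1 B=64 C=0 D=0 ZF=0 PC=5
Step 14: PC=5 exec 'JNZ 2'. After: A=1 B=64 C=0 D=0 ZF=0 PC=2
Step 15: PC=2 exec 'ADD B, C'. After: A=1 B=64 C=0 D=0 ZF=0 PC=3
Step 16: PC=3 exec 'MUL B, 4'. After: A=1 B=256 C=0 D=0 ZF=0 PC=4
Step 17: PC=4 exec 'SUB A, 1'. After: A=0 B=256 C=0 D=0 ZF=1 PC=5
Step 18: PC=5 exec 'JNZ 2'. After: A=0 B=256 C=0 D=0 ZF=1 PC=6
Step 19: PC=6 exec 'MOV D, 1'. After: A=0 B=256 C=0 D=1 ZF=1 PC=7
Step 20: PC=7 exec 'HALT'. After: A=0 B=256 C=0 D=1 ZF=1 PC=7 HALTED

Answer: 0 256 0 1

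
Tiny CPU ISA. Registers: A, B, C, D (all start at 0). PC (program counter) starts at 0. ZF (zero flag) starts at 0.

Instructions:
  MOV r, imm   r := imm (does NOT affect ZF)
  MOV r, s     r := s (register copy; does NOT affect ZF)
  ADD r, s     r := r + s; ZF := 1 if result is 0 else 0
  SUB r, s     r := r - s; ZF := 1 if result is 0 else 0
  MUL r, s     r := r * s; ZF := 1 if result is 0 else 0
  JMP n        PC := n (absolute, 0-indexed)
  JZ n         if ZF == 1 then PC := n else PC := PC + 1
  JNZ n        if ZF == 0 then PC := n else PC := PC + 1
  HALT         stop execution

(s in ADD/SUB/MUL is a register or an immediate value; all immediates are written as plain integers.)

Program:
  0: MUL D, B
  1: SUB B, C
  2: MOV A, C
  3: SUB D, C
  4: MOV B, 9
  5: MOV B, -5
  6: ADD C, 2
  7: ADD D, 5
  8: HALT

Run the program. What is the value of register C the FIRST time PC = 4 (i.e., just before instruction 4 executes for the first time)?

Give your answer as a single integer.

Step 1: PC=0 exec 'MUL D, B'. After: A=0 B=0 C=0 D=0 ZF=1 PC=1
Step 2: PC=1 exec 'SUB B, C'. After: A=0 B=0 C=0 D=0 ZF=1 PC=2
Step 3: PC=2 exec 'MOV A, C'. After: A=0 B=0 C=0 D=0 ZF=1 PC=3
Step 4: PC=3 exec 'SUB D, C'. After: A=0 B=0 C=0 D=0 ZF=1 PC=4
First time PC=4: C=0

0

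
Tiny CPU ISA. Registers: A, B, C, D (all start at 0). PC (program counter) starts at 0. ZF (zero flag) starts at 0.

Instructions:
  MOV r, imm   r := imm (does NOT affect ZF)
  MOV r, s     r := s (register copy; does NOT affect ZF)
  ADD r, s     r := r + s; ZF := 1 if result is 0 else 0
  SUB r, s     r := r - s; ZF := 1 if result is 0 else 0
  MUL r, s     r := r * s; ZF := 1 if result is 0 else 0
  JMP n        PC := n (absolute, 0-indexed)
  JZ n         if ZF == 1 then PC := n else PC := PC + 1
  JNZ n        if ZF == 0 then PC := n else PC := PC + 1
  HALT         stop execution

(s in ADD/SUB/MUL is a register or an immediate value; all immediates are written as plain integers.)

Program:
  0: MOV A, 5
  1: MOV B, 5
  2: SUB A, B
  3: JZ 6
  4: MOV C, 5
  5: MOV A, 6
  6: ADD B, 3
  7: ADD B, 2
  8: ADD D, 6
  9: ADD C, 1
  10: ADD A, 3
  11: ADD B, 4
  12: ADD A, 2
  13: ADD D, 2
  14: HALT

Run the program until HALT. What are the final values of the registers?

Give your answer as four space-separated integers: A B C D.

Answer: 5 14 1 8

Derivation:
Step 1: PC=0 exec 'MOV A, 5'. After: A=5 B=0 C=0 D=0 ZF=0 PC=1
Step 2: PC=1 exec 'MOV B, 5'. After: A=5 B=5 C=0 D=0 ZF=0 PC=2
Step 3: PC=2 exec 'SUB A, B'. After: A=0 B=5 C=0 D=0 ZF=1 PC=3
Step 4: PC=3 exec 'JZ 6'. After: A=0 B=5 C=0 D=0 ZF=1 PC=6
Step 5: PC=6 exec 'ADD B, 3'. After: A=0 B=8 C=0 D=0 ZF=0 PC=7
Step 6: PC=7 exec 'ADD B, 2'. After: A=0 B=10 C=0 D=0 ZF=0 PC=8
Step 7: PC=8 exec 'ADD D, 6'. After: A=0 B=10 C=0 D=6 ZF=0 PC=9
Step 8: PC=9 exec 'ADD C, 1'. After: A=0 B=10 C=1 D=6 ZF=0 PC=10
Step 9: PC=10 exec 'ADD A, 3'. After: A=3 B=10 C=1 D=6 ZF=0 PC=11
Step 10: PC=11 exec 'ADD B, 4'. After: A=3 B=14 C=1 D=6 ZF=0 PC=12
Step 11: PC=12 exec 'ADD A, 2'. After: A=5 B=14 C=1 D=6 ZF=0 PC=13
Step 12: PC=13 exec 'ADD D, 2'. After: A=5 B=14 C=1 D=8 ZF=0 PC=14
Step 13: PC=14 exec 'HALT'. After: A=5 B=14 C=1 D=8 ZF=0 PC=14 HALTED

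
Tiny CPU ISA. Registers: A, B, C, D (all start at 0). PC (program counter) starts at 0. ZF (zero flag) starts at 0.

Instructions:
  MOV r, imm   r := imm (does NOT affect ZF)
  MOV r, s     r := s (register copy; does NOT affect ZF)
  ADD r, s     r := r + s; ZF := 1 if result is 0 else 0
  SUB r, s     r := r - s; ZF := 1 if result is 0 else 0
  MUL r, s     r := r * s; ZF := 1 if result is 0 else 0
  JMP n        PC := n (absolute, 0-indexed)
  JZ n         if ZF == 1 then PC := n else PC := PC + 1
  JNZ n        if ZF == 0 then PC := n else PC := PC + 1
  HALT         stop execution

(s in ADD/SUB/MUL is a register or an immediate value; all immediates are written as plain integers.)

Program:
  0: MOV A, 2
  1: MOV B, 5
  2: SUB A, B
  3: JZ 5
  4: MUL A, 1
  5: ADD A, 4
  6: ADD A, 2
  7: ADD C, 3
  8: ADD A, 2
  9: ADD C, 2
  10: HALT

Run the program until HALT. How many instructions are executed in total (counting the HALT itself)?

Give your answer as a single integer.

Step 1: PC=0 exec 'MOV A, 2'. After: A=2 B=0 C=0 D=0 ZF=0 PC=1
Step 2: PC=1 exec 'MOV B, 5'. After: A=2 B=5 C=0 D=0 ZF=0 PC=2
Step 3: PC=2 exec 'SUB A, B'. After: A=-3 B=5 C=0 D=0 ZF=0 PC=3
Step 4: PC=3 exec 'JZ 5'. After: A=-3 B=5 C=0 D=0 ZF=0 PC=4
Step 5: PC=4 exec 'MUL A, 1'. After: A=-3 B=5 C=0 D=0 ZF=0 PC=5
Step 6: PC=5 exec 'ADD A, 4'. After: A=1 B=5 C=0 D=0 ZF=0 PC=6
Step 7: PC=6 exec 'ADD A, 2'. After: A=3 B=5 C=0 D=0 ZF=0 PC=7
Step 8: PC=7 exec 'ADD C, 3'. After: A=3 B=5 C=3 D=0 ZF=0 PC=8
Step 9: PC=8 exec 'ADD A, 2'. After: A=5 B=5 C=3 D=0 ZF=0 PC=9
Step 10: PC=9 exec 'ADD C, 2'. After: A=5 B=5 C=5 D=0 ZF=0 PC=10
Step 11: PC=10 exec 'HALT'. After: A=5 B=5 C=5 D=0 ZF=0 PC=10 HALTED
Total instructions executed: 11

Answer: 11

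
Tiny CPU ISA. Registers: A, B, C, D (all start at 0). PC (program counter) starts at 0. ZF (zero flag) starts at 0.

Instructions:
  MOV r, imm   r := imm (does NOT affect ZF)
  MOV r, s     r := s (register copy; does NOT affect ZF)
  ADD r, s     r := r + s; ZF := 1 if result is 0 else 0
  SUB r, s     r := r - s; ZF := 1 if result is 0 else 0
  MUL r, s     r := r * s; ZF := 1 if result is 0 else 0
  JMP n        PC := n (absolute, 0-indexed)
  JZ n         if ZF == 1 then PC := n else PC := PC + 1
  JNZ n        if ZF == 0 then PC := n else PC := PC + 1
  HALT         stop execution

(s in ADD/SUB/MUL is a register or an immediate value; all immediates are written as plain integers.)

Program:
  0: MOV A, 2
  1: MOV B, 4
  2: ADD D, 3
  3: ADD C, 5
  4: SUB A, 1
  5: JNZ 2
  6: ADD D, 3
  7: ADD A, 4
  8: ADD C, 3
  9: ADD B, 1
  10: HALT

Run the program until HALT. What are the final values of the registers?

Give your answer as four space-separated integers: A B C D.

Answer: 4 5 13 9

Derivation:
Step 1: PC=0 exec 'MOV A, 2'. After: A=2 B=0 C=0 D=0 ZF=0 PC=1
Step 2: PC=1 exec 'MOV B, 4'. After: A=2 B=4 C=0 D=0 ZF=0 PC=2
Step 3: PC=2 exec 'ADD D, 3'. After: A=2 B=4 C=0 D=3 ZF=0 PC=3
Step 4: PC=3 exec 'ADD C, 5'. After: A=2 B=4 C=5 D=3 ZF=0 PC=4
Step 5: PC=4 exec 'SUB A, 1'. After: A=1 B=4 C=5 D=3 ZF=0 PC=5
Step 6: PC=5 exec 'JNZ 2'. After: A=1 B=4 C=5 D=3 ZF=0 PC=2
Step 7: PC=2 exec 'ADD D, 3'. After: A=1 B=4 C=5 D=6 ZF=0 PC=3
Step 8: PC=3 exec 'ADD C, 5'. After: A=1 B=4 C=10 D=6 ZF=0 PC=4
Step 9: PC=4 exec 'SUB A, 1'. After: A=0 B=4 C=10 D=6 ZF=1 PC=5
Step 10: PC=5 exec 'JNZ 2'. After: A=0 B=4 C=10 D=6 ZF=1 PC=6
Step 11: PC=6 exec 'ADD D, 3'. After: A=0 B=4 C=10 D=9 ZF=0 PC=7
Step 12: PC=7 exec 'ADD A, 4'. After: A=4 B=4 C=10 D=9 ZF=0 PC=8
Step 13: PC=8 exec 'ADD C, 3'. After: A=4 B=4 C=13 D=9 ZF=0 PC=9
Step 14: PC=9 exec 'ADD B, 1'. After: A=4 B=5 C=13 D=9 ZF=0 PC=10
Step 15: PC=10 exec 'HALT'. After: A=4 B=5 C=13 D=9 ZF=0 PC=10 HALTED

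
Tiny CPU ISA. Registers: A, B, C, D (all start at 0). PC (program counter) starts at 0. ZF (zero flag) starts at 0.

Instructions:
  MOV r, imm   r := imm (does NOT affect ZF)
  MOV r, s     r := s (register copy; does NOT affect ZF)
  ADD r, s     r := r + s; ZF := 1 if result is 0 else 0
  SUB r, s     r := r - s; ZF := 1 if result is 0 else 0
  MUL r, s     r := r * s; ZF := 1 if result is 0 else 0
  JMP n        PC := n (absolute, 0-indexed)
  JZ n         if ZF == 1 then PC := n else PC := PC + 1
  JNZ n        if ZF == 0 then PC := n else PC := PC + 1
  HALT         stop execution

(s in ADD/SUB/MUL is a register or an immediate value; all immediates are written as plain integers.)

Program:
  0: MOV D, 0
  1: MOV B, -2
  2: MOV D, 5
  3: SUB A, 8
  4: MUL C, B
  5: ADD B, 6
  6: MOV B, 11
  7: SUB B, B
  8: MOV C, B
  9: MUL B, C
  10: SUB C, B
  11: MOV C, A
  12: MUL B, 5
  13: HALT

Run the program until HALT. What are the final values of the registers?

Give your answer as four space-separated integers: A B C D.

Answer: -8 0 -8 5

Derivation:
Step 1: PC=0 exec 'MOV D, 0'. After: A=0 B=0 C=0 D=0 ZF=0 PC=1
Step 2: PC=1 exec 'MOV B, -2'. After: A=0 B=-2 C=0 D=0 ZF=0 PC=2
Step 3: PC=2 exec 'MOV D, 5'. After: A=0 B=-2 C=0 D=5 ZF=0 PC=3
Step 4: PC=3 exec 'SUB A, 8'. After: A=-8 B=-2 C=0 D=5 ZF=0 PC=4
Step 5: PC=4 exec 'MUL C, B'. After: A=-8 B=-2 C=0 D=5 ZF=1 PC=5
Step 6: PC=5 exec 'ADD B, 6'. After: A=-8 B=4 C=0 D=5 ZF=0 PC=6
Step 7: PC=6 exec 'MOV B, 11'. After: A=-8 B=11 C=0 D=5 ZF=0 PC=7
Step 8: PC=7 exec 'SUB B, B'. After: A=-8 B=0 C=0 D=5 ZF=1 PC=8
Step 9: PC=8 exec 'MOV C, B'. After: A=-8 B=0 C=0 D=5 ZF=1 PC=9
Step 10: PC=9 exec 'MUL B, C'. After: A=-8 B=0 C=0 D=5 ZF=1 PC=10
Step 11: PC=10 exec 'SUB C, B'. After: A=-8 B=0 C=0 D=5 ZF=1 PC=11
Step 12: PC=11 exec 'MOV C, A'. After: A=-8 B=0 C=-8 D=5 ZF=1 PC=12
Step 13: PC=12 exec 'MUL B, 5'. After: A=-8 B=0 C=-8 D=5 ZF=1 PC=13
Step 14: PC=13 exec 'HALT'. After: A=-8 B=0 C=-8 D=5 ZF=1 PC=13 HALTED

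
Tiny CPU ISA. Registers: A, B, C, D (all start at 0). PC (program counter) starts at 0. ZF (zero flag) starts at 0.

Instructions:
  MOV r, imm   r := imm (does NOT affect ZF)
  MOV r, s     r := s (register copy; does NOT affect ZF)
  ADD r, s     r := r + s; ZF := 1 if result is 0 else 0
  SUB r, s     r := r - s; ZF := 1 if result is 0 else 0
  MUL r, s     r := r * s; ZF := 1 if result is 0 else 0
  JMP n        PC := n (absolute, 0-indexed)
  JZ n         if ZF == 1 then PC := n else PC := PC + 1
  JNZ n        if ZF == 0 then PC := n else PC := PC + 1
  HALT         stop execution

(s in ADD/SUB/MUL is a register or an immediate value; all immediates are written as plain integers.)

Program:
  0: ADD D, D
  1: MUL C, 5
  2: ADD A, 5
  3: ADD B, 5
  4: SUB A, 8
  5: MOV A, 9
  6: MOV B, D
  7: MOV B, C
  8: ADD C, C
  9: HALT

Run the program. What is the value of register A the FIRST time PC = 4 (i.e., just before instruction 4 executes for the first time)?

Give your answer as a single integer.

Step 1: PC=0 exec 'ADD D, D'. After: A=0 B=0 C=0 D=0 ZF=1 PC=1
Step 2: PC=1 exec 'MUL C, 5'. After: A=0 B=0 C=0 D=0 ZF=1 PC=2
Step 3: PC=2 exec 'ADD A, 5'. After: A=5 B=0 C=0 D=0 ZF=0 PC=3
Step 4: PC=3 exec 'ADD B, 5'. After: A=5 B=5 C=0 D=0 ZF=0 PC=4
First time PC=4: A=5

5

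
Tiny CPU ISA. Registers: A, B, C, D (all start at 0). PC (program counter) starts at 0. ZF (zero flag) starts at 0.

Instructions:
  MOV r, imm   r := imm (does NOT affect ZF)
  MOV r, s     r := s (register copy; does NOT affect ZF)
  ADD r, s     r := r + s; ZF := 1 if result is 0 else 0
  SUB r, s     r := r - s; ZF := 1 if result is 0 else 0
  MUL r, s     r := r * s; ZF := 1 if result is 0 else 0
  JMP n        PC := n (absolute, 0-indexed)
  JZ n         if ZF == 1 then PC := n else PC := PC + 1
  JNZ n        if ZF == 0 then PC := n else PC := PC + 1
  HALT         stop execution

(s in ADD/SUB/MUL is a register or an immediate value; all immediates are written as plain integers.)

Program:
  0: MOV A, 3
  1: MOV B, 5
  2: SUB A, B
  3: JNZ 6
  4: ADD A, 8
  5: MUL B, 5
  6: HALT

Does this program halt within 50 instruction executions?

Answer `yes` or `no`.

Answer: yes

Derivation:
Step 1: PC=0 exec 'MOV A, 3'. After: A=3 B=0 C=0 D=0 ZF=0 PC=1
Step 2: PC=1 exec 'MOV B, 5'. After: A=3 B=5 C=0 D=0 ZF=0 PC=2
Step 3: PC=2 exec 'SUB A, B'. After: A=-2 B=5 C=0 D=0 ZF=0 PC=3
Step 4: PC=3 exec 'JNZ 6'. After: A=-2 B=5 C=0 D=0 ZF=0 PC=6
Step 5: PC=6 exec 'HALT'. After: A=-2 B=5 C=0 D=0 ZF=0 PC=6 HALTED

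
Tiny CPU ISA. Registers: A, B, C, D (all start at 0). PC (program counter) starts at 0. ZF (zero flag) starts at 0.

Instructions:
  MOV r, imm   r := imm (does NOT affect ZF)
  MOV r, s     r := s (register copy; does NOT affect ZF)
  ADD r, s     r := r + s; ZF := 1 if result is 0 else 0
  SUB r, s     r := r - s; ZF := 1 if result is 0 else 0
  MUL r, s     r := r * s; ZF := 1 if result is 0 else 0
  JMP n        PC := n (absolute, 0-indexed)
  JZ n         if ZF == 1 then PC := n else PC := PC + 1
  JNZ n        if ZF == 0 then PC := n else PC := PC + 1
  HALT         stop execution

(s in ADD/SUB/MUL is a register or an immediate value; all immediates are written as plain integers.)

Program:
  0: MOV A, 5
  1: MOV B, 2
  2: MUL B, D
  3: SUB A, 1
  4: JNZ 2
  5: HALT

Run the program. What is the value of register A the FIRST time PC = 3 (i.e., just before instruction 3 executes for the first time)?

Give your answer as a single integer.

Step 1: PC=0 exec 'MOV A, 5'. After: A=5 B=0 C=0 D=0 ZF=0 PC=1
Step 2: PC=1 exec 'MOV B, 2'. After: A=5 B=2 C=0 D=0 ZF=0 PC=2
Step 3: PC=2 exec 'MUL B, D'. After: A=5 B=0 C=0 D=0 ZF=1 PC=3
First time PC=3: A=5

5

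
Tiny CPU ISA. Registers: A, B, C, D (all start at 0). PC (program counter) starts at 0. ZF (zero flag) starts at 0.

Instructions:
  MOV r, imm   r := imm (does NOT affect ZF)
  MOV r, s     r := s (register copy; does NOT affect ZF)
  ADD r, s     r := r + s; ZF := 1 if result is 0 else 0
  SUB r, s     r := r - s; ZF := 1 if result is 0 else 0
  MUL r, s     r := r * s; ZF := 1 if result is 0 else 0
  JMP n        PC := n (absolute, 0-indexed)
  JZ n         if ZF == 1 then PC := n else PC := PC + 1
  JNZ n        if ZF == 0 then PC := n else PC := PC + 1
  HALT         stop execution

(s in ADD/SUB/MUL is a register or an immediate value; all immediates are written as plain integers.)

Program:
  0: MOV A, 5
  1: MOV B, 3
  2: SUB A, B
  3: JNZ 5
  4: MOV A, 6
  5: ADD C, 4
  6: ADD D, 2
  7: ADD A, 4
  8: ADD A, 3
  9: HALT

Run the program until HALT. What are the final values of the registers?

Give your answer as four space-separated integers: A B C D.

Step 1: PC=0 exec 'MOV A, 5'. After: A=5 B=0 C=0 D=0 ZF=0 PC=1
Step 2: PC=1 exec 'MOV B, 3'. After: A=5 B=3 C=0 D=0 ZF=0 PC=2
Step 3: PC=2 exec 'SUB A, B'. After: A=2 B=3 C=0 D=0 ZF=0 PC=3
Step 4: PC=3 exec 'JNZ 5'. After: A=2 B=3 C=0 D=0 ZF=0 PC=5
Step 5: PC=5 exec 'ADD C, 4'. After: A=2 B=3 C=4 D=0 ZF=0 PC=6
Step 6: PC=6 exec 'ADD D, 2'. After: A=2 B=3 C=4 D=2 ZF=0 PC=7
Step 7: PC=7 exec 'ADD A, 4'. After: A=6 B=3 C=4 D=2 ZF=0 PC=8
Step 8: PC=8 exec 'ADD A, 3'. After: A=9 B=3 C=4 D=2 ZF=0 PC=9
Step 9: PC=9 exec 'HALT'. After: A=9 B=3 C=4 D=2 ZF=0 PC=9 HALTED

Answer: 9 3 4 2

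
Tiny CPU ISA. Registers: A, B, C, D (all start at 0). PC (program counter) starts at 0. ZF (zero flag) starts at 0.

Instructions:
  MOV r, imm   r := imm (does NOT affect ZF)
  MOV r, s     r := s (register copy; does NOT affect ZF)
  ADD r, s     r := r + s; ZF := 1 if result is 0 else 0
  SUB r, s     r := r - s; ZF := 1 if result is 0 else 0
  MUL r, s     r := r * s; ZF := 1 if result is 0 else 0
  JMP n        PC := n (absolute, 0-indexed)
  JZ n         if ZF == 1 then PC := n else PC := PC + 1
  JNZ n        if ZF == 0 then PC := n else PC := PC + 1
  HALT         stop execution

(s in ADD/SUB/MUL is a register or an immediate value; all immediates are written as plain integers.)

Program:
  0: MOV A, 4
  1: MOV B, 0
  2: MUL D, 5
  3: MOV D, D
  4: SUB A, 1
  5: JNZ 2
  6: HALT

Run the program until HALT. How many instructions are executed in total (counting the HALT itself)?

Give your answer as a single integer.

Answer: 19

Derivation:
Step 1: PC=0 exec 'MOV A, 4'. After: A=4 B=0 C=0 D=0 ZF=0 PC=1
Step 2: PC=1 exec 'MOV B, 0'. After: A=4 B=0 C=0 D=0 ZF=0 PC=2
Step 3: PC=2 exec 'MUL D, 5'. After: A=4 B=0 C=0 D=0 ZF=1 PC=3
Step 4: PC=3 exec 'MOV D, D'. After: A=4 B=0 C=0 D=0 ZF=1 PC=4
Step 5: PC=4 exec 'SUB A, 1'. After: A=3 B=0 C=0 D=0 ZF=0 PC=5
Step 6: PC=5 exec 'JNZ 2'. After: A=3 B=0 C=0 D=0 ZF=0 PC=2
Step 7: PC=2 exec 'MUL D, 5'. After: A=3 B=0 C=0 D=0 ZF=1 PC=3
Step 8: PC=3 exec 'MOV D, D'. After: A=3 B=0 C=0 D=0 ZF=1 PC=4
Step 9: PC=4 exec 'SUB A, 1'. After: A=2 B=0 C=0 D=0 ZF=0 PC=5
Step 10: PC=5 exec 'JNZ 2'. After: A=2 B=0 C=0 D=0 ZF=0 PC=2
Step 11: PC=2 exec 'MUL D, 5'. After: A=2 B=0 C=0 D=0 ZF=1 PC=3
Step 12: PC=3 exec 'MOV D, D'. After: A=2 B=0 C=0 D=0 ZF=1 PC=4
Step 13: PC=4 exec 'SUB A, 1'. After: A=1 B=0 C=0 D=0 ZF=0 PC=5
Step 14: PC=5 exec 'JNZ 2'. After: A=1 B=0 C=0 D=0 ZF=0 PC=2
Step 15: PC=2 exec 'MUL D, 5'. After: A=1 B=0 C=0 D=0 ZF=1 PC=3
Step 16: PC=3 exec 'MOV D, D'. After: A=1 B=0 C=0 D=0 ZF=1 PC=4
Step 17: PC=4 exec 'SUB A, 1'. After: A=0 B=0 C=0 D=0 ZF=1 PC=5
Step 18: PC=5 exec 'JNZ 2'. After: A=0 B=0 C=0 D=0 ZF=1 PC=6
Step 19: PC=6 exec 'HALT'. After: A=0 B=0 C=0 D=0 ZF=1 PC=6 HALTED
Total instructions executed: 19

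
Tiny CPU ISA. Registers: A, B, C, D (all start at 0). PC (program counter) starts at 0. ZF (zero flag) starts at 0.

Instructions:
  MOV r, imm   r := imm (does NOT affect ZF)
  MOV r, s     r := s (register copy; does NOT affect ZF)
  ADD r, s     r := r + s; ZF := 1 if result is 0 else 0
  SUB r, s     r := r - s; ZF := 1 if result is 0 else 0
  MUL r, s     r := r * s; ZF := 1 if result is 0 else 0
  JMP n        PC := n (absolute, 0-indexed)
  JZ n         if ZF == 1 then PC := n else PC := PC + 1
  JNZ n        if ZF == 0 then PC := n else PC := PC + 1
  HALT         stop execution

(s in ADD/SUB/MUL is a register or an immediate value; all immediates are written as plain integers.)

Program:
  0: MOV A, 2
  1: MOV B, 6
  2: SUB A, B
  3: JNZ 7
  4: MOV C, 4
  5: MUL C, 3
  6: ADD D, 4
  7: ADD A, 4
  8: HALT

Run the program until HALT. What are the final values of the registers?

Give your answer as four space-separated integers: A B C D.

Answer: 0 6 0 0

Derivation:
Step 1: PC=0 exec 'MOV A, 2'. After: A=2 B=0 C=0 D=0 ZF=0 PC=1
Step 2: PC=1 exec 'MOV B, 6'. After: A=2 B=6 C=0 D=0 ZF=0 PC=2
Step 3: PC=2 exec 'SUB A, B'. After: A=-4 B=6 C=0 D=0 ZF=0 PC=3
Step 4: PC=3 exec 'JNZ 7'. After: A=-4 B=6 C=0 D=0 ZF=0 PC=7
Step 5: PC=7 exec 'ADD A, 4'. After: A=0 B=6 C=0 D=0 ZF=1 PC=8
Step 6: PC=8 exec 'HALT'. After: A=0 B=6 C=0 D=0 ZF=1 PC=8 HALTED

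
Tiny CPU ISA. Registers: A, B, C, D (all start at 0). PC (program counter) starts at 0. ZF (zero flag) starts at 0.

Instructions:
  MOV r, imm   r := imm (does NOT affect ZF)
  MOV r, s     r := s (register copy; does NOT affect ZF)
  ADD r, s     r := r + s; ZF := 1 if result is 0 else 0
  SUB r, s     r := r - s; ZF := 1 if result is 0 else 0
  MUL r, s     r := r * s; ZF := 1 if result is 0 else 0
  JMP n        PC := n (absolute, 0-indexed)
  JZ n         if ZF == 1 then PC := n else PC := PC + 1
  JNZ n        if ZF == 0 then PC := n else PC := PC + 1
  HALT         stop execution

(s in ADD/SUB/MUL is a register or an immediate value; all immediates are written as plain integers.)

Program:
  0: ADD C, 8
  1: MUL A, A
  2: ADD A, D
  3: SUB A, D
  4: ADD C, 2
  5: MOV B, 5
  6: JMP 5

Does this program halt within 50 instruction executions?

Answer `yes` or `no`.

Step 1: PC=0 exec 'ADD C, 8'. After: A=0 B=0 C=8 D=0 ZF=0 PC=1
Step 2: PC=1 exec 'MUL A, A'. After: A=0 B=0 C=8 D=0 ZF=1 PC=2
Step 3: PC=2 exec 'ADD A, D'. After: A=0 B=0 C=8 D=0 ZF=1 PC=3
Step 4: PC=3 exec 'SUB A, D'. After: A=0 B=0 C=8 D=0 ZF=1 PC=4
Step 5: PC=4 exec 'ADD C, 2'. After: A=0 B=0 C=10 D=0 ZF=0 PC=5
Step 6: PC=5 exec 'MOV B, 5'. After: A=0 B=5 C=10 D=0 ZF=0 PC=6
Step 7: PC=6 exec 'JMP 5'. After: A=0 B=5 C=10 D=0 ZF=0 PC=5
Step 8: PC=5 exec 'MOV B, 5'. After: A=0 B=5 C=10 D=0 ZF=0 PC=6
State after step 8 equals state after step 6: the program is in a cycle of length 2 and will never halt.

Answer: no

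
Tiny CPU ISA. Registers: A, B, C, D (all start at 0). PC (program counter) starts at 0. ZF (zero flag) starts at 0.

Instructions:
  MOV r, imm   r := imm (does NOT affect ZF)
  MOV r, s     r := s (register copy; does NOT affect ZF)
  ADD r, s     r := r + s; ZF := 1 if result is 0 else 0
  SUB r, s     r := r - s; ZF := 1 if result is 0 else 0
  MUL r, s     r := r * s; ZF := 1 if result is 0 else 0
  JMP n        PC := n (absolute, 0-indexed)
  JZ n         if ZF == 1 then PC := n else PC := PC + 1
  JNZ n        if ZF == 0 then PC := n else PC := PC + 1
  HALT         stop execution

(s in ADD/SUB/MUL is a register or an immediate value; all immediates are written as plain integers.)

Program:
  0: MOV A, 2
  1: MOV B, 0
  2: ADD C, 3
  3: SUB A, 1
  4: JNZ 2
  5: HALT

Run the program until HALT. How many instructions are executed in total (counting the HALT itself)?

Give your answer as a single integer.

Step 1: PC=0 exec 'MOV A, 2'. After: A=2 B=0 C=0 D=0 ZF=0 PC=1
Step 2: PC=1 exec 'MOV B, 0'. After: A=2 B=0 C=0 D=0 ZF=0 PC=2
Step 3: PC=2 exec 'ADD C, 3'. After: A=2 B=0 C=3 D=0 ZF=0 PC=3
Step 4: PC=3 exec 'SUB A, 1'. After: A=1 B=0 C=3 D=0 ZF=0 PC=4
Step 5: PC=4 exec 'JNZ 2'. After: A=1 B=0 C=3 D=0 ZF=0 PC=2
Step 6: PC=2 exec 'ADD C, 3'. After: A=1 B=0 C=6 D=0 ZF=0 PC=3
Step 7: PC=3 exec 'SUB A, 1'. After: A=0 B=0 C=6 D=0 ZF=1 PC=4
Step 8: PC=4 exec 'JNZ 2'. After: A=0 B=0 C=6 D=0 ZF=1 PC=5
Step 9: PC=5 exec 'HALT'. After: A=0 B=0 C=6 D=0 ZF=1 PC=5 HALTED
Total instructions executed: 9

Answer: 9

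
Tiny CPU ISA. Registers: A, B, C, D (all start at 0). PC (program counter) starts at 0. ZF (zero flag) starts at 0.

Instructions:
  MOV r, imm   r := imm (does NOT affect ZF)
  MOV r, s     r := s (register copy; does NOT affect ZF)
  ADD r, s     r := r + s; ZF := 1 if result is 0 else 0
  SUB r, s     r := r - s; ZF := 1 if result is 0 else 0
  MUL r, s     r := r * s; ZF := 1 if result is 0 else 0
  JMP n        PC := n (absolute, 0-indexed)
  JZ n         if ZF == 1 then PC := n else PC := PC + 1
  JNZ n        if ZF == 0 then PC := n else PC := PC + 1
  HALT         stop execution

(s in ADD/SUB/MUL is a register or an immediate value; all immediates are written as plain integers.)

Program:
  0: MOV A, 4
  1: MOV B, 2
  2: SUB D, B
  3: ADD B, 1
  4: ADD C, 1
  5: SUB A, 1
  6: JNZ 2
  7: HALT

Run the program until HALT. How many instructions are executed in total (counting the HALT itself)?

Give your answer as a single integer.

Step 1: PC=0 exec 'MOV A, 4'. After: A=4 B=0 C=0 D=0 ZF=0 PC=1
Step 2: PC=1 exec 'MOV B, 2'. After: A=4 B=2 C=0 D=0 ZF=0 PC=2
Step 3: PC=2 exec 'SUB D, B'. After: A=4 B=2 C=0 D=-2 ZF=0 PC=3
Step 4: PC=3 exec 'ADD B, 1'. After: A=4 B=3 C=0 D=-2 ZF=0 PC=4
Step 5: PC=4 exec 'ADD C, 1'. After: A=4 B=3 C=1 D=-2 ZF=0 PC=5
Step 6: PC=5 exec 'SUB A, 1'. After: A=3 B=3 C=1 D=-2 ZF=0 PC=6
Step 7: PC=6 exec 'JNZ 2'. After: A=3 B=3 C=1 D=-2 ZF=0 PC=2
Step 8: PC=2 exec 'SUB D, B'. After: A=3 B=3 C=1 D=-5 ZF=0 PC=3
Step 9: PC=3 exec 'ADD B, 1'. After: A=3 B=4 C=1 D=-5 ZF=0 PC=4
Step 10: PC=4 exec 'ADD C, 1'. After: A=3 B=4 C=2 D=-5 ZF=0 PC=5
Step 11: PC=5 exec 'SUB A, 1'. After: A=2 B=4 C=2 D=-5 ZF=0 PC=6
Step 12: PC=6 exec 'JNZ 2'. After: A=2 B=4 C=2 D=-5 ZF=0 PC=2
Step 13: PC=2 exec 'SUB D, B'. After: A=2 B=4 C=2 D=-9 ZF=0 PC=3
Step 14: PC=3 exec 'ADD B, 1'. After: A=2 B=5 C=2 D=-9 ZF=0 PC=4
Step 15: PC=4 exec 'ADD C, 1'. After: A=2 B=5 C=3 D=-9 ZF=0 PC=5
Step 16: PC=5 exec 'SUB A, 1'. After: A=1 B=5 C=3 D=-9 ZF=0 PC=6
Step 17: PC=6 exec 'JNZ 2'. After: A=1 B=5 C=3 D=-9 ZF=0 PC=2
Step 18: PC=2 exec 'SUB D, B'. After: A=1 B=5 C=3 D=-14 ZF=0 PC=3
Step 19: PC=3 exec 'ADD B, 1'. After: A=1 B=6 C=3 D=-14 ZF=0 PC=4
Step 20: PC=4 exec 'ADD C, 1'. After: A=1 B=6 C=4 D=-14 ZF=0 PC=5
Step 21: PC=5 exec 'SUB A, 1'. After: A=0 B=6 C=4 D=-14 ZF=1 PC=6
Step 22: PC=6 exec 'JNZ 2'. After: A=0 B=6 C=4 D=-14 ZF=1 PC=7
Step 23: PC=7 exec 'HALT'. After: A=0 B=6 C=4 D=-14 ZF=1 PC=7 HALTED
Total instructions executed: 23

Answer: 23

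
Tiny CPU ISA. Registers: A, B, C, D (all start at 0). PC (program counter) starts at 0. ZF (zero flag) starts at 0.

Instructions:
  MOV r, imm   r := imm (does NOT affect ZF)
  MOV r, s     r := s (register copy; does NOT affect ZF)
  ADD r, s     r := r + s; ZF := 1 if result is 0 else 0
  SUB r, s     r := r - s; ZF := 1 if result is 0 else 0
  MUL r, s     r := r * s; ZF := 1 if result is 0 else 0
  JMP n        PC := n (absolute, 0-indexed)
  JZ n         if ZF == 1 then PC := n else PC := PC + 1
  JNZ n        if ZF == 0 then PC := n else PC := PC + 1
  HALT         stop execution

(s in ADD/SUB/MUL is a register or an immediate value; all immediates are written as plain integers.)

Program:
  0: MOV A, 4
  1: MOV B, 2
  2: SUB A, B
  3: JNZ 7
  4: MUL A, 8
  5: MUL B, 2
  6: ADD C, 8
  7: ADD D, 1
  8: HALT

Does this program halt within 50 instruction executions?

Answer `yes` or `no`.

Answer: yes

Derivation:
Step 1: PC=0 exec 'MOV A, 4'. After: A=4 B=0 C=0 D=0 ZF=0 PC=1
Step 2: PC=1 exec 'MOV B, 2'. After: A=4 B=2 C=0 D=0 ZF=0 PC=2
Step 3: PC=2 exec 'SUB A, B'. After: A=2 B=2 C=0 D=0 ZF=0 PC=3
Step 4: PC=3 exec 'JNZ 7'. After: A=2 B=2 C=0 D=0 ZF=0 PC=7
Step 5: PC=7 exec 'ADD D, 1'. After: A=2 B=2 C=0 D=1 ZF=0 PC=8
Step 6: PC=8 exec 'HALT'. After: A=2 B=2 C=0 D=1 ZF=0 PC=8 HALTED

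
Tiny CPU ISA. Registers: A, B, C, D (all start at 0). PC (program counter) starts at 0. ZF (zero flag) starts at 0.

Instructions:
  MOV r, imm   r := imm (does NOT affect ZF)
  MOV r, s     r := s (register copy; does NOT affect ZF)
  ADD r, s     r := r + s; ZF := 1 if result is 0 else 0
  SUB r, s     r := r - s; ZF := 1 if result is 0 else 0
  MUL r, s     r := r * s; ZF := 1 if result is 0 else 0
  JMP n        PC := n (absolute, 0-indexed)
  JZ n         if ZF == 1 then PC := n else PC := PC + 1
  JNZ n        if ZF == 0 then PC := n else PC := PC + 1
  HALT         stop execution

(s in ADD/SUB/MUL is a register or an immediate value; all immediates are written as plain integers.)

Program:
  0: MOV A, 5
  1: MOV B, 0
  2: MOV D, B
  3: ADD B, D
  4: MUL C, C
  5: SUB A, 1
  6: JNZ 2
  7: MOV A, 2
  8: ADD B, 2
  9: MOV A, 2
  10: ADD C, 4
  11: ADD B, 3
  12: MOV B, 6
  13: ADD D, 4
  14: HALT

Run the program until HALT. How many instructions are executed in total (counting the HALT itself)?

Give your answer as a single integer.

Step 1: PC=0 exec 'MOV A, 5'. After: A=5 B=0 C=0 D=0 ZF=0 PC=1
Step 2: PC=1 exec 'MOV B, 0'. After: A=5 B=0 C=0 D=0 ZF=0 PC=2
Step 3: PC=2 exec 'MOV D, B'. After: A=5 B=0 C=0 D=0 ZF=0 PC=3
Step 4: PC=3 exec 'ADD B, D'. After: A=5 B=0 C=0 D=0 ZF=1 PC=4
Step 5: PC=4 exec 'MUL C, C'. After: A=5 B=0 C=0 D=0 ZF=1 PC=5
Step 6: PC=5 exec 'SUB A, 1'. After: A=4 B=0 C=0 D=0 ZF=0 PC=6
Step 7: PC=6 exec 'JNZ 2'. After: A=4 B=0 C=0 D=0 ZF=0 PC=2
Step 8: PC=2 exec 'MOV D, B'. After: A=4 B=0 C=0 D=0 ZF=0 PC=3
Step 9: PC=3 exec 'ADD B, D'. After: A=4 B=0 C=0 D=0 ZF=1 PC=4
Step 10: PC=4 exec 'MUL C, C'. After: A=4 B=0 C=0 D=0 ZF=1 PC=5
Step 11: PC=5 exec 'SUB A, 1'. After: A=3 B=0 C=0 D=0 ZF=0 PC=6
Step 12: PC=6 exec 'JNZ 2'. After: A=3 B=0 C=0 D=0 ZF=0 PC=2
Step 13: PC=2 exec 'MOV D, B'. After: A=3 B=0 C=0 D=0 ZF=0 PC=3
Step 14: PC=3 exec 'ADD B, D'. After: A=3 B=0 C=0 D=0 ZF=1 PC=4
Step 15: PC=4 exec 'MUL C, C'. After: A=3 B=0 C=0 D=0 ZF=1 PC=5
Step 16: PC=5 exec 'SUB A, 1'. After: A=2 B=0 C=0 D=0 ZF=0 PC=6
Step 17: PC=6 exec 'JNZ 2'. After: A=2 B=0 C=0 D=0 ZF=0 PC=2
Step 18: PC=2 exec 'MOV D, B'. After: A=2 B=0 C=0 D=0 ZF=0 PC=3
Step 19: PC=3 exec 'ADD B, D'. After: A=2 B=0 C=0 D=0 ZF=1 PC=4
Step 20: PC=4 exec 'MUL C, C'. After: A=2 B=0 C=0 D=0 ZF=1 PC=5
Step 21: PC=5 exec 'SUB A, 1'. After: A=1 B=0 C=0 D=0 ZF=0 PC=6
Step 22: PC=6 exec 'JNZ 2'. After: A=1 B=0 C=0 D=0 ZF=0 PC=2
Step 23: PC=2 exec 'MOV D, B'. After: A=1 B=0 C=0 D=0 ZF=0 PC=3
Step 24: PC=3 exec 'ADD B, D'. After: A=1 B=0 C=0 D=0 ZF=1 PC=4
Step 25: PC=4 exec 'MUL C, C'. After: A=1 B=0 C=0 D=0 ZF=1 PC=5
Step 26: PC=5 exec 'SUB A, 1'. After: A=0 B=0 C=0 D=0 ZF=1 PC=6
Step 27: PC=6 exec 'JNZ 2'. After: A=0 B=0 C=0 D=0 ZF=1 PC=7
Step 28: PC=7 exec 'MOV A, 2'. After: A=2 B=0 C=0 D=0 ZF=1 PC=8
Step 29: PC=8 exec 'ADD B, 2'. After: A=2 B=2 C=0 D=0 ZF=0 PC=9
Step 30: PC=9 exec 'MOV A, 2'. After: A=2 B=2 C=0 D=0 ZF=0 PC=10
Step 31: PC=10 exec 'ADD C, 4'. After: A=2 B=2 C=4 D=0 ZF=0 PC=11
Step 32: PC=11 exec 'ADD B, 3'. After: A=2 B=5 C=4 D=0 ZF=0 PC=12
Step 33: PC=12 exec 'MOV B, 6'. After: A=2 B=6 C=4 D=0 ZF=0 PC=13
Step 34: PC=13 exec 'ADD D, 4'. After: A=2 B=6 C=4 D=4 ZF=0 PC=14
Step 35: PC=14 exec 'HALT'. After: A=2 B=6 C=4 D=4 ZF=0 PC=14 HALTED
Total instructions executed: 35

Answer: 35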